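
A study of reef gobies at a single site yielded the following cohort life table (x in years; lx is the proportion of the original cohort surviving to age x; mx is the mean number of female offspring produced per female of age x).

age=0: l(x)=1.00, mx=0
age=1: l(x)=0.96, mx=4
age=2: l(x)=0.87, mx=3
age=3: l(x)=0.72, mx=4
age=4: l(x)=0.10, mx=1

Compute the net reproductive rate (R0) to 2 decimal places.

lx·mx by age: 0, 3.84, 2.61, 2.88, 0.1
R0 = Σ lx·mx = 9.43 → 9.43

9.43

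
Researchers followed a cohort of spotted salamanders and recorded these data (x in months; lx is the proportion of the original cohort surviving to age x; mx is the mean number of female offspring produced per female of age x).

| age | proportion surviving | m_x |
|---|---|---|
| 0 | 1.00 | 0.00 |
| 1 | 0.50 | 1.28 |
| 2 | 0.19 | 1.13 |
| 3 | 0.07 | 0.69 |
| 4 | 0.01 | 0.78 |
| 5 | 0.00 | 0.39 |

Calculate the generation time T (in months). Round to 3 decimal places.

1.367

lx·mx: 0, 0.64, 0.2147, 0.0483, 0.0078, 0 → R0 = 0.9108
x·lx·mx: 0, 0.64, 0.4294, 0.1449, 0.0312, 0 → Σ = 1.2455
T = 1.2455 / 0.9108 = 1.367479… → 1.367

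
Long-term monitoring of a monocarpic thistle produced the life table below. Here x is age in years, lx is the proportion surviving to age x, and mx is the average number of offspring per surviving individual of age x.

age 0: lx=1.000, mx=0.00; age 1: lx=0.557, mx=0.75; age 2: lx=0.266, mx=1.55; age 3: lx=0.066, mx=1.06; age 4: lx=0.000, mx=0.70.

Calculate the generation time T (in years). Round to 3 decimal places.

lx·mx: 0, 0.41775, 0.4123, 0.06996, 0 → R0 = 0.90001
x·lx·mx: 0, 0.41775, 0.8246, 0.20988, 0 → Σ = 1.45223
T = 1.45223 / 0.90001 = 1.613571… → 1.614

1.614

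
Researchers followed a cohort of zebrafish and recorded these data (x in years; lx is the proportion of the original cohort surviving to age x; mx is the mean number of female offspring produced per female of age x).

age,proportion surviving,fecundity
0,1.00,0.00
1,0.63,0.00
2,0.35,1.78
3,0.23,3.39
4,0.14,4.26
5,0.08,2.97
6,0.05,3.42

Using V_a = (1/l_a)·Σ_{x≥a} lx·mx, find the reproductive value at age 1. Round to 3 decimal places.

lx·mx for x ≥ 1: 0, 0.623, 0.7797, 0.5964, 0.2376, 0.171 → sum = 2.4077
V_1 = 2.4077 / l_1 = 2.4077 / 0.63 = 3.821746… → 3.822

3.822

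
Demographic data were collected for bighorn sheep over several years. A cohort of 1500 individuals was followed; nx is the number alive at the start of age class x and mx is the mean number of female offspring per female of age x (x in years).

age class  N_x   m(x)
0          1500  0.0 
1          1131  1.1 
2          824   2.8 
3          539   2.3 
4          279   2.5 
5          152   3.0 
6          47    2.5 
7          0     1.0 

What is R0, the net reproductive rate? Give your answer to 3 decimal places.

4.041

lx = nx/n0 = nx/1500: 1, 0.754, 0.54933…, 0.35933…, 0.186, 0.10133…, 0.03133…, 0
lx·mx by age: 0, 0.8294, 1.538133…, 0.826467…, 0.465, 0.304…, 0.078333…, 0
R0 = Σ lx·mx = 4.041333… → 4.041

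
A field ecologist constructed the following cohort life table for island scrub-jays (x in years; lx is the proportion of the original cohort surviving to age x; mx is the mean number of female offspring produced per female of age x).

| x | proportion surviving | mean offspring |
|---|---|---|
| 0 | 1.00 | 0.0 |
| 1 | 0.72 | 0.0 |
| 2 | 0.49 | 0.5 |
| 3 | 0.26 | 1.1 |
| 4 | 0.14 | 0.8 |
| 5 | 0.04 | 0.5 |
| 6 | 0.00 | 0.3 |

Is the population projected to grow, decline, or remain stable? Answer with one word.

declining

R0 = Σ lx·mx = 0 + 0 + 0.245 + 0.286 + 0.112 + 0.02 + 0 = 0.663
R0 < 1, so the population is declining.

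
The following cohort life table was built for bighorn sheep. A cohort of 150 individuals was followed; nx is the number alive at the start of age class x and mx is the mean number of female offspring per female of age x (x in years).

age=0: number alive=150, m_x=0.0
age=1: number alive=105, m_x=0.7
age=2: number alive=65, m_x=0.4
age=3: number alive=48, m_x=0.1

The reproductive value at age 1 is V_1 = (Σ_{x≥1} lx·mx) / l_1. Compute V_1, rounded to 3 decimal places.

lx = nx/n0 = nx/150: 1, 0.7, 0.43333…, 0.32
lx·mx for x ≥ 1: 0.49, 0.173333…, 0.032 → sum = 0.695333…
V_1 = 0.695333… / l_1 = 0.695333… / 0.7 = 0.993333… → 0.993

0.993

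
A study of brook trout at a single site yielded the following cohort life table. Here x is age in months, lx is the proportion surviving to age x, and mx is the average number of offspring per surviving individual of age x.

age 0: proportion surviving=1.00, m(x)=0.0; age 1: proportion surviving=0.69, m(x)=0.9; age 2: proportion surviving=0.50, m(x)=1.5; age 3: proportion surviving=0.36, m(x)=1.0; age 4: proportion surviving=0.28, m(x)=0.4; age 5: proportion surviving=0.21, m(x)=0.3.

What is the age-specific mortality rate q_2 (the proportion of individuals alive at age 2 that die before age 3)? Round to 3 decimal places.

q_2 = (l_2 − l_3) / l_2 = (0.5 − 0.36) / 0.5
     = 0.14 / 0.5 = 0.28 → 0.280

0.280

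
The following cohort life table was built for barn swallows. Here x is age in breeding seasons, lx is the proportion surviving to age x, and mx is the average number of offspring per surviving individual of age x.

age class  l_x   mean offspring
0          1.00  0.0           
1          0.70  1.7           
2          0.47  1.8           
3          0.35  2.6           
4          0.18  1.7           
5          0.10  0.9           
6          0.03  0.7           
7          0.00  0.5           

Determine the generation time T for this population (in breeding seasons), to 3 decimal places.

2.204

lx·mx: 0, 1.19, 0.846, 0.91, 0.306, 0.09, 0.021, 0 → R0 = 3.363
x·lx·mx: 0, 1.19, 1.692, 2.73, 1.224, 0.45, 0.126, 0 → Σ = 7.412
T = 7.412 / 3.363 = 2.203985… → 2.204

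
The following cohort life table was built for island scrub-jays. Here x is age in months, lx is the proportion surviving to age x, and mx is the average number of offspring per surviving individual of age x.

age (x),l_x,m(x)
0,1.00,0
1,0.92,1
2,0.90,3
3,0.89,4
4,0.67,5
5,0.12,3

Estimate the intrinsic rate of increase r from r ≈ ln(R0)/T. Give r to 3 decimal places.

R0 = Σ lx·mx = 0 + 0.92 + 2.7 + 3.56 + 3.35 + 0.36 = 10.89
Σ x·lx·mx = 32.2; T = 32.2/10.89 = 2.95684…
r ≈ ln(R0)/T = ln(10.89)/2.95684… = 0.80757… → 0.808

0.808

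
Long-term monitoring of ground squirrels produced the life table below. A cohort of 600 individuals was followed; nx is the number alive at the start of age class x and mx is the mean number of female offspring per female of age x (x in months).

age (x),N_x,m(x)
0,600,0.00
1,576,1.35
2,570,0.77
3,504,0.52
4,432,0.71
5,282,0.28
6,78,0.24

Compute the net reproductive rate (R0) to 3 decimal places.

3.138

lx = nx/n0 = nx/600: 1, 0.96, 0.95, 0.84, 0.72, 0.47, 0.13
lx·mx by age: 0, 1.296, 0.7315, 0.4368, 0.5112, 0.1316, 0.0312
R0 = Σ lx·mx = 3.1383 → 3.138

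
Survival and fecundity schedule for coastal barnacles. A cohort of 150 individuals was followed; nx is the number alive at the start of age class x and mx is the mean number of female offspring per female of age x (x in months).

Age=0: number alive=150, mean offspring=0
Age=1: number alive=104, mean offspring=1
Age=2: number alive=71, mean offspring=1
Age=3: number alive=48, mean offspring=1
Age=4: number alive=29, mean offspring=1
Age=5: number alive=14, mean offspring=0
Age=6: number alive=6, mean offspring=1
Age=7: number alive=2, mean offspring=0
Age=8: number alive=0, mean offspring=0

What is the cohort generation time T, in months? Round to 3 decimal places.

2.101

lx = nx/n0 = nx/150: 1, 0.69333…, 0.47333…, 0.32, 0.19333…, 0.09333…, 0.04, 0.01333…, 0
lx·mx: 0, 0.693333…, 0.473333…, 0.32, 0.193333…, 0, 0.04, 0, 0 → R0 = 1.72…
x·lx·mx: 0, 0.693333…, 0.946667…, 0.96, 0.773333…, 0, 0.24, 0, 0 → Σ = 3.613333…
T = 3.613333… / 1.72… = 2.100775… → 2.101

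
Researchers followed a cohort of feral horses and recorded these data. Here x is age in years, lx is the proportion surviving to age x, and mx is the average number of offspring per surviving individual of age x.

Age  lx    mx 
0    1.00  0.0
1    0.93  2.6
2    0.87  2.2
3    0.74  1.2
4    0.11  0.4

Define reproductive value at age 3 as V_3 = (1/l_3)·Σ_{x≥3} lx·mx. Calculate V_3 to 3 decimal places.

1.259

lx·mx for x ≥ 3: 0.888, 0.044 → sum = 0.932
V_3 = 0.932 / l_3 = 0.932 / 0.74 = 1.259459… → 1.259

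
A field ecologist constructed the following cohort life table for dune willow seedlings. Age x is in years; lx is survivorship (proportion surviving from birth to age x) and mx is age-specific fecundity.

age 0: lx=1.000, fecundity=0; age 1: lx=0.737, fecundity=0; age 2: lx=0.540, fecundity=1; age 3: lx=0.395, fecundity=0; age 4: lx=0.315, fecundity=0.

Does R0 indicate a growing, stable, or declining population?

R0 = Σ lx·mx = 0 + 0 + 0.54 + 0 + 0 = 0.54
R0 < 1, so the population is declining.

declining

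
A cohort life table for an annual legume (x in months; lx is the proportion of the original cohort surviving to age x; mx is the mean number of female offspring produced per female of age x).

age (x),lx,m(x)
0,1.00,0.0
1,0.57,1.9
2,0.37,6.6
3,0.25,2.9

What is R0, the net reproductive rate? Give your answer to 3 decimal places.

4.250

lx·mx by age: 0, 1.083, 2.442, 0.725
R0 = Σ lx·mx = 4.25 → 4.250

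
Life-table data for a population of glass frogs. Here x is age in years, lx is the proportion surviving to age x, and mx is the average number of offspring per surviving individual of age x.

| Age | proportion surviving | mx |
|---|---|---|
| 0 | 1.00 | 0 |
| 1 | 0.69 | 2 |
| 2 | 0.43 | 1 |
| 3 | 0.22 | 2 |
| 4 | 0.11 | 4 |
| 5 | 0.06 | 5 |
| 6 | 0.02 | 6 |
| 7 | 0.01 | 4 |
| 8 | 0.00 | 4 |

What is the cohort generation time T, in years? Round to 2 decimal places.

2.48

lx·mx: 0, 1.38, 0.43, 0.44, 0.44, 0.3, 0.12, 0.04, 0 → R0 = 3.15
x·lx·mx: 0, 1.38, 0.86, 1.32, 1.76, 1.5, 0.72, 0.28, 0 → Σ = 7.82
T = 7.82 / 3.15 = 2.48254… → 2.48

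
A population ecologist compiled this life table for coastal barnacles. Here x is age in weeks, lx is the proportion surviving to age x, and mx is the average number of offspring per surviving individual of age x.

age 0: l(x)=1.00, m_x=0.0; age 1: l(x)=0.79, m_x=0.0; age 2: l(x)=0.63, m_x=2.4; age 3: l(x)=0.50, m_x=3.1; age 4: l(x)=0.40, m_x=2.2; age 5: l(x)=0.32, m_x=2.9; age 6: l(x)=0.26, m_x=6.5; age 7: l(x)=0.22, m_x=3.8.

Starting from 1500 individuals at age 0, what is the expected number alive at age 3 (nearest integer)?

Expected survivors = N0 · l_3 = 1500 × 0.50 = 750 → 750

750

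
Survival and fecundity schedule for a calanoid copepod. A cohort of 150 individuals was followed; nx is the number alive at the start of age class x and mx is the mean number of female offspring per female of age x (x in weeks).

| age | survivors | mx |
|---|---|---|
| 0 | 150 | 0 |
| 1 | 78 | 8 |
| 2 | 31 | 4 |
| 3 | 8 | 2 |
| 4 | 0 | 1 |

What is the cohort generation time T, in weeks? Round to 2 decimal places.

lx = nx/n0 = nx/150: 1, 0.52, 0.20667…, 0.05333…, 0
lx·mx: 0, 4.16, 0.826667…, 0.106667…, 0 → R0 = 5.093333…
x·lx·mx: 0, 4.16, 1.653333…, 0.32…, 0 → Σ = 6.133333…
T = 6.133333… / 5.093333… = 1.204188… → 1.20

1.20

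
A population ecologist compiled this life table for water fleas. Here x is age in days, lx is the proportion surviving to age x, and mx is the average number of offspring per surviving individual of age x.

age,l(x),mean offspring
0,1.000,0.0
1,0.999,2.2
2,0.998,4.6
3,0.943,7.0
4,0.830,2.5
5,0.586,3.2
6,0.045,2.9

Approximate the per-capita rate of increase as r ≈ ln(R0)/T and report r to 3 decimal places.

R0 = Σ lx·mx = 0 + 2.1978 + 4.5908 + 6.601 + 2.075 + 1.8752 + 0.1305 = 17.4703
Σ x·lx·mx = 49.6414; T = 49.6414/17.4703 = 2.84147…
r ≈ ln(R0)/T = ln(17.4703)/2.84147… = 1.0067… → 1.007

1.007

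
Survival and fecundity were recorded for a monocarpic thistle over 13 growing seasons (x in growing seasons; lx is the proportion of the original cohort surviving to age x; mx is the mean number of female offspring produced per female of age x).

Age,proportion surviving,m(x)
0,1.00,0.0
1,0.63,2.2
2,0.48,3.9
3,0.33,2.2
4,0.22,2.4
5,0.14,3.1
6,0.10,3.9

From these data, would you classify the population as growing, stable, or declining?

growing

R0 = Σ lx·mx = 0 + 1.386 + 1.872 + 0.726 + 0.528 + 0.434 + 0.39 = 5.336
R0 > 1, so the population is growing.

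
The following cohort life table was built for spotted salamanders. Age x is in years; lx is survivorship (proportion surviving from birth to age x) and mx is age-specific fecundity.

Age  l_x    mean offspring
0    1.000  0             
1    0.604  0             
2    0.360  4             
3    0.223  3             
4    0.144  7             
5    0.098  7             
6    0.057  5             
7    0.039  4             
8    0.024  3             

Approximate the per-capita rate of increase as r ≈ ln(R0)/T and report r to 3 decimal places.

R0 = Σ lx·mx = 0 + 0 + 1.44 + 0.669 + 1.008 + 0.686 + 0.285 + 0.156 + 0.072 = 4.316
Σ x·lx·mx = 15.727; T = 15.727/4.316 = 3.64388…
r ≈ ln(R0)/T = ln(4.316)/3.64388… = 0.40131… → 0.401

0.401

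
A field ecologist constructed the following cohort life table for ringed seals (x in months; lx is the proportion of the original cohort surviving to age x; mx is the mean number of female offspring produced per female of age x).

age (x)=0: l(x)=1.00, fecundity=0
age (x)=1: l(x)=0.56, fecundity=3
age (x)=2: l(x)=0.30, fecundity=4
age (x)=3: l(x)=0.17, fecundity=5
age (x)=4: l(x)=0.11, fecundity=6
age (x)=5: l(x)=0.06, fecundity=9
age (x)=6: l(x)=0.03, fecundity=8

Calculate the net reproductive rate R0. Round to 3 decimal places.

5.170

lx·mx by age: 0, 1.68, 1.2, 0.85, 0.66, 0.54, 0.24
R0 = Σ lx·mx = 5.17 → 5.170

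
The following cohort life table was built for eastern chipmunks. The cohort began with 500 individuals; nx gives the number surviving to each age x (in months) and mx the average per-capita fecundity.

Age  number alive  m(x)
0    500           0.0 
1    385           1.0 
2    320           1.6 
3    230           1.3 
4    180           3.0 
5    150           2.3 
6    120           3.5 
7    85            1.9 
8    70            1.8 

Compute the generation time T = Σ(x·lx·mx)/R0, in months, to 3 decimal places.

lx = nx/n0 = nx/500: 1, 0.77, 0.64, 0.46, 0.36, 0.3, 0.24, 0.17, 0.14
lx·mx: 0, 0.77, 1.024, 0.598, 1.08, 0.69, 0.84, 0.323, 0.252 → R0 = 5.577
x·lx·mx: 0, 0.77, 2.048, 1.794, 4.32, 3.45, 5.04, 2.261, 2.016 → Σ = 21.699
T = 21.699 / 5.577 = 3.890802… → 3.891

3.891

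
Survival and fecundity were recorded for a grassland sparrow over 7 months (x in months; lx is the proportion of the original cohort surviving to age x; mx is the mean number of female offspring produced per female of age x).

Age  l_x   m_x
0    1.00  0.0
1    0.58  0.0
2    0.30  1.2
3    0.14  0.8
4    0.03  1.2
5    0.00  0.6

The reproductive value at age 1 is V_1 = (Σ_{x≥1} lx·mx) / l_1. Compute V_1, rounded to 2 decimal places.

0.88

lx·mx for x ≥ 1: 0, 0.36, 0.112, 0.036, 0 → sum = 0.508
V_1 = 0.508 / l_1 = 0.508 / 0.58 = 0.875862… → 0.88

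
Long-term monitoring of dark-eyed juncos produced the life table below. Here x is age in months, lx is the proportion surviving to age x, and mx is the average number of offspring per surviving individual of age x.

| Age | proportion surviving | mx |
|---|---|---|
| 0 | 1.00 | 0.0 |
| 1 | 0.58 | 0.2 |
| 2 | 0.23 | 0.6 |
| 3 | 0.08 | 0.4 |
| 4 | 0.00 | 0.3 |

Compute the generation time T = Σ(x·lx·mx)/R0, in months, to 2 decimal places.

lx·mx: 0, 0.116, 0.138, 0.032, 0 → R0 = 0.286
x·lx·mx: 0, 0.116, 0.276, 0.096, 0 → Σ = 0.488
T = 0.488 / 0.286 = 1.706294… → 1.71

1.71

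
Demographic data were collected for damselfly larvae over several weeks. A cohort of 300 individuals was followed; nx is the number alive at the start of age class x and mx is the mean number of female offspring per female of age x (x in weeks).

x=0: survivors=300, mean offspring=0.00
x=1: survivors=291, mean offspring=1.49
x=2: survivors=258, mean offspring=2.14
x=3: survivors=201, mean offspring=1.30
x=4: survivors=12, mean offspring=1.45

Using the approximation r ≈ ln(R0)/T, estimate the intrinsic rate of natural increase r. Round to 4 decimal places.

lx = nx/n0 = nx/300: 1, 0.97, 0.86, 0.67, 0.04
R0 = Σ lx·mx = 0 + 1.4453 + 1.8404 + 0.871 + 0.058 = 4.2147
Σ x·lx·mx = 7.9711; T = 7.9711/4.2147 = 1.89126…
r ≈ ln(R0)/T = ln(4.2147)/1.89126… = 0.760645… → 0.7606

0.7606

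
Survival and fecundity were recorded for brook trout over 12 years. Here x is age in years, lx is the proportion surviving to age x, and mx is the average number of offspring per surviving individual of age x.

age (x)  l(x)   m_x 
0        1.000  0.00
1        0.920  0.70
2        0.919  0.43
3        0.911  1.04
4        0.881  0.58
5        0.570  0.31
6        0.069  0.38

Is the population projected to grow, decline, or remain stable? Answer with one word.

R0 = Σ lx·mx = 0 + 0.644 + 0.39517 + 0.94744 + 0.51098 + 0.1767 + 0.02622 = 2.70051
R0 > 1, so the population is growing.

growing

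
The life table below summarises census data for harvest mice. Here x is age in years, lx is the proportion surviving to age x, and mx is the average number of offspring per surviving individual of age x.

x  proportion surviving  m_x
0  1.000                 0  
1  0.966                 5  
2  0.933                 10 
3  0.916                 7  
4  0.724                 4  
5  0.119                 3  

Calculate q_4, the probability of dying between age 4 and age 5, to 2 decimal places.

0.84

q_4 = (l_4 − l_5) / l_4 = (0.724 − 0.119) / 0.724
     = 0.605 / 0.724 = 0.835635… → 0.84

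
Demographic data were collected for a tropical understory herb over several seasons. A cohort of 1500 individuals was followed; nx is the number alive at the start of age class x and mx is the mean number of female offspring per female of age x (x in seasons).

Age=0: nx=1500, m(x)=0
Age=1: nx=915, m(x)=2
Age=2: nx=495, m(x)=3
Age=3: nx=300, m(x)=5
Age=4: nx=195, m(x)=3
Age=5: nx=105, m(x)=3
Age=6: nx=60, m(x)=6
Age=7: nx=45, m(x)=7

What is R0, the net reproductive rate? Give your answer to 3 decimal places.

4.260

lx = nx/n0 = nx/1500: 1, 0.61, 0.33, 0.2, 0.13, 0.07, 0.04, 0.03
lx·mx by age: 0, 1.22, 0.99, 1, 0.39, 0.21, 0.24, 0.21
R0 = Σ lx·mx = 4.26 → 4.260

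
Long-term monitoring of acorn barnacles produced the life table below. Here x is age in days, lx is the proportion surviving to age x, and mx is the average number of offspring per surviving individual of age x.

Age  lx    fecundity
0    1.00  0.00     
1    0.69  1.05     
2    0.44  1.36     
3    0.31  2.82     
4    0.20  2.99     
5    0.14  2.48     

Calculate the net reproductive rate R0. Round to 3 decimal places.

lx·mx by age: 0, 0.7245, 0.5984, 0.8742, 0.598, 0.3472
R0 = Σ lx·mx = 3.1423 → 3.142

3.142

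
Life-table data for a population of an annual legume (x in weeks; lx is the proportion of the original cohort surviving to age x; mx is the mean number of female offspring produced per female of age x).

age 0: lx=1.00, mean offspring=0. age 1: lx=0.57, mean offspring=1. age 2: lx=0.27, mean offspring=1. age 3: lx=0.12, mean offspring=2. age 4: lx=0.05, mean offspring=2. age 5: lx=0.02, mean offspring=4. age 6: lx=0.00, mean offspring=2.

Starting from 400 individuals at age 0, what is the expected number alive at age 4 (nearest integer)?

Expected survivors = N0 · l_4 = 400 × 0.05 = 20 → 20

20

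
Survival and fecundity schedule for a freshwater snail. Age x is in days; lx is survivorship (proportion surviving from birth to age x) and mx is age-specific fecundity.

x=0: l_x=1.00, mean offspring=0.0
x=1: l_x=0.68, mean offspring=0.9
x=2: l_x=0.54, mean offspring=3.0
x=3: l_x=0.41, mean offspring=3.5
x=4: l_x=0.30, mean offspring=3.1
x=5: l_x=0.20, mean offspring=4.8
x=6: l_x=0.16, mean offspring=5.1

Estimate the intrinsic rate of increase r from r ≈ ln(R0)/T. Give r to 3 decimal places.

R0 = Σ lx·mx = 0 + 0.612 + 1.62 + 1.435 + 0.93 + 0.96 + 0.816 = 6.373
Σ x·lx·mx = 21.573; T = 21.573/6.373 = 3.38506…
r ≈ ln(R0)/T = ln(6.373)/3.38506… = 0.54713… → 0.547

0.547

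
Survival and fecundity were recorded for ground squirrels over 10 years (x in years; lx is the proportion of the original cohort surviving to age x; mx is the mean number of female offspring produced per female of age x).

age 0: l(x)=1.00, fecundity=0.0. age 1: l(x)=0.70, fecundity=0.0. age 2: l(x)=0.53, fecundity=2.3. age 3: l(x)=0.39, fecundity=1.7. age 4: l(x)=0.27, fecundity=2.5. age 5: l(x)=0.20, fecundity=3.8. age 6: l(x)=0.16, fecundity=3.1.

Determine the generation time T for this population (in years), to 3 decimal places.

3.646

lx·mx: 0, 0, 1.219, 0.663, 0.675, 0.76, 0.496 → R0 = 3.813
x·lx·mx: 0, 0, 2.438, 1.989, 2.7, 3.8, 2.976 → Σ = 13.903
T = 13.903 / 3.813 = 3.64621… → 3.646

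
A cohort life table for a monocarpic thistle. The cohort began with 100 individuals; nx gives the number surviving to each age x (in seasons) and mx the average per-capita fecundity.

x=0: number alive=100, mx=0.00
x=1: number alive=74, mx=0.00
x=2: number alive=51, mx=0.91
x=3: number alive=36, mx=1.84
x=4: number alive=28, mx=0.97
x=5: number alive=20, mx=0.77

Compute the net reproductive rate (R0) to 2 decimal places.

lx = nx/n0 = nx/100: 1, 0.74, 0.51, 0.36, 0.28, 0.2
lx·mx by age: 0, 0, 0.4641, 0.6624, 0.2716, 0.154
R0 = Σ lx·mx = 1.5521 → 1.55

1.55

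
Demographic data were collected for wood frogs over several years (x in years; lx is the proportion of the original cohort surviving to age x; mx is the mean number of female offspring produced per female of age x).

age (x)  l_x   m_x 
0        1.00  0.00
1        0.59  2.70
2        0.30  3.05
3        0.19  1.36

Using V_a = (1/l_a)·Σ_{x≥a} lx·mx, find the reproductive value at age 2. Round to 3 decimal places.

3.911

lx·mx for x ≥ 2: 0.915, 0.2584 → sum = 1.1734
V_2 = 1.1734 / l_2 = 1.1734 / 0.3 = 3.911333… → 3.911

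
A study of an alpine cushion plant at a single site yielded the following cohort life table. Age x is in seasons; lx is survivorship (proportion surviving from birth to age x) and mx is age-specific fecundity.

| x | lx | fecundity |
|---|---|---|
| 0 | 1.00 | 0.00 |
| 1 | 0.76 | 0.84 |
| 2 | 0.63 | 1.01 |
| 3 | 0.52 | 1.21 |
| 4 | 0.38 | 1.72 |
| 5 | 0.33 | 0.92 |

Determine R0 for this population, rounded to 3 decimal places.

2.861

lx·mx by age: 0, 0.6384, 0.6363, 0.6292, 0.6536, 0.3036
R0 = Σ lx·mx = 2.8611 → 2.861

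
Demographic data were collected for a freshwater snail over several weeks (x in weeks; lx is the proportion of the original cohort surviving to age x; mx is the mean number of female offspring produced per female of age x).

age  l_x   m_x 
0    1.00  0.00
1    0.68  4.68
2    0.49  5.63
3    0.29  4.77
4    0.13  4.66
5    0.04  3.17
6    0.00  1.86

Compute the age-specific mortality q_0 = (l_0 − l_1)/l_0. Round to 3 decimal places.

q_0 = (l_0 − l_1) / l_0 = (1 − 0.68) / 1
     = 0.32 / 1 = 0.32 → 0.320

0.320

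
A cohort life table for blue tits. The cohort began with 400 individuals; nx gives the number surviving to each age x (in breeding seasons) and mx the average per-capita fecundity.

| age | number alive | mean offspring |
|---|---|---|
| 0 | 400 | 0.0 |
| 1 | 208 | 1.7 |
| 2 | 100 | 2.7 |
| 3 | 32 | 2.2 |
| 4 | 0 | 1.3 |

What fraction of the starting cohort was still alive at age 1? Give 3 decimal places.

0.520

l_1 = n_1/n_0 = 208/400 = 0.52 → 0.520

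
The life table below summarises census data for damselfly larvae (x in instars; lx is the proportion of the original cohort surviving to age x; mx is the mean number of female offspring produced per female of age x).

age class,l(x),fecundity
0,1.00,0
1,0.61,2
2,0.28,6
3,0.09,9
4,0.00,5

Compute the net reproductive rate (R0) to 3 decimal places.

3.710

lx·mx by age: 0, 1.22, 1.68, 0.81, 0
R0 = Σ lx·mx = 3.71 → 3.710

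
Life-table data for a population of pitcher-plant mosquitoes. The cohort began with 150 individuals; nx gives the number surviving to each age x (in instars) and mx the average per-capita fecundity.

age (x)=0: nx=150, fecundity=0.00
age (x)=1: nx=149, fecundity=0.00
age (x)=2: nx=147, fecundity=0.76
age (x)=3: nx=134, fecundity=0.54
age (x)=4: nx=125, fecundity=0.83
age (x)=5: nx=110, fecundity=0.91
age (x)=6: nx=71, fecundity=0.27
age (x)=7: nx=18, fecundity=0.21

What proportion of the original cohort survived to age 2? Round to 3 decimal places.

0.980

l_2 = n_2/n_0 = 147/150 = 0.98 → 0.980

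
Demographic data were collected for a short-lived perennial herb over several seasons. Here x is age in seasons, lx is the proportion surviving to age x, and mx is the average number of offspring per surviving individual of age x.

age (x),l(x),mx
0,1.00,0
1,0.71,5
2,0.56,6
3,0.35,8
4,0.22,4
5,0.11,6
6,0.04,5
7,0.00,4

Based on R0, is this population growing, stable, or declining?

R0 = Σ lx·mx = 0 + 3.55 + 3.36 + 2.8 + 0.88 + 0.66 + 0.2 + 0 = 11.45
R0 > 1, so the population is growing.

growing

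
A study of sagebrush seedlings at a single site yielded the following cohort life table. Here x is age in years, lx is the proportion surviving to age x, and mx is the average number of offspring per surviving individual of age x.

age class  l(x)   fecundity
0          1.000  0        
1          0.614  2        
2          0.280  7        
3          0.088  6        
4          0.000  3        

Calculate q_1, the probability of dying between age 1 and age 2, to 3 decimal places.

q_1 = (l_1 − l_2) / l_1 = (0.614 − 0.28) / 0.614
     = 0.334 / 0.614 = 0.543974… → 0.544

0.544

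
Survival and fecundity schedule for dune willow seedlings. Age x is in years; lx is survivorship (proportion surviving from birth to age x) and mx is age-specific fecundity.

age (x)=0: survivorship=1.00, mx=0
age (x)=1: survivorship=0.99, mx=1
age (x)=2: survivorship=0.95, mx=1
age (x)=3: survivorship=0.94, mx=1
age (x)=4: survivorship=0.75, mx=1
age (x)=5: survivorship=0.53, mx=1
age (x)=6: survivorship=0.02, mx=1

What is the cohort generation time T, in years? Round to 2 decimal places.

lx·mx: 0, 0.99, 0.95, 0.94, 0.75, 0.53, 0.02 → R0 = 4.18
x·lx·mx: 0, 0.99, 1.9, 2.82, 3, 2.65, 0.12 → Σ = 11.48
T = 11.48 / 4.18 = 2.746411… → 2.75

2.75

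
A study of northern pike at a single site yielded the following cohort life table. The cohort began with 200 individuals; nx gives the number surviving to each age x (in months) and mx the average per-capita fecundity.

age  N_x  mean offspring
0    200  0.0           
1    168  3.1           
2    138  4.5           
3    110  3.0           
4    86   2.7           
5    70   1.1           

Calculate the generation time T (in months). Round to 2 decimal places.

lx = nx/n0 = nx/200: 1, 0.84, 0.69, 0.55, 0.43, 0.35
lx·mx: 0, 2.604, 3.105, 1.65, 1.161, 0.385 → R0 = 8.905
x·lx·mx: 0, 2.604, 6.21, 4.95, 4.644, 1.925 → Σ = 20.333
T = 20.333 / 8.905 = 2.283324… → 2.28

2.28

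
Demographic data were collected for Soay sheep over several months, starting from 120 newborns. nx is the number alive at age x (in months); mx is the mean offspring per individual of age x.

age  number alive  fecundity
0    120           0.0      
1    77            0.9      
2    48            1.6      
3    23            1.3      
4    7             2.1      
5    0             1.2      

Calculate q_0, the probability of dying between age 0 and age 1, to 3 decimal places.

0.358

lx = nx/n0 = nx/120: 1, 0.64167…, 0.4, 0.19167…, 0.05833…, 0
q_0 = (l_0 − l_1) / l_0 = (1 − 0.641667…) / 1
     = 0.358333… / 1 = 0.358333… → 0.358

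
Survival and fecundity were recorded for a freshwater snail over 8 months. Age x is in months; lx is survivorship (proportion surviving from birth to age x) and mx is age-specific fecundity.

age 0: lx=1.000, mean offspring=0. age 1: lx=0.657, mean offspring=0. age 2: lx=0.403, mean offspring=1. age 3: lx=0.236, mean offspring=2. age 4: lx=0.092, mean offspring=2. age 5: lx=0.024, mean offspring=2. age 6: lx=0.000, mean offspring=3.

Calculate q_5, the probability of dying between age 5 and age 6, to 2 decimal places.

q_5 = (l_5 − l_6) / l_5 = (0.024 − 0) / 0.024
     = 0.024 / 0.024 = 1 → 1.00

1.00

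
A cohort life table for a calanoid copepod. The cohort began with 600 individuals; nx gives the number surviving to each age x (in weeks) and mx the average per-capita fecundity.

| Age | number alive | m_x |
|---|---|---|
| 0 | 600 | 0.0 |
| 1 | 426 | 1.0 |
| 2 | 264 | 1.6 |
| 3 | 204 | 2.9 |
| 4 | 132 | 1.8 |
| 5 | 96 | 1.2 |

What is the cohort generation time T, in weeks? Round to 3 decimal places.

2.550

lx = nx/n0 = nx/600: 1, 0.71, 0.44, 0.34, 0.22, 0.16
lx·mx: 0, 0.71, 0.704, 0.986, 0.396, 0.192 → R0 = 2.988
x·lx·mx: 0, 0.71, 1.408, 2.958, 1.584, 0.96 → Σ = 7.62
T = 7.62 / 2.988 = 2.550201… → 2.550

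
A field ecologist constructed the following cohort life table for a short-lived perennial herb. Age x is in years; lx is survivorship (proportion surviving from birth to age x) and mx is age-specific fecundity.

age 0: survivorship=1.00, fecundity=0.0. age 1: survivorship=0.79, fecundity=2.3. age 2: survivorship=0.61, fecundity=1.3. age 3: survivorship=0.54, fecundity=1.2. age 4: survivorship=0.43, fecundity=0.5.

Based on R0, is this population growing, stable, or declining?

R0 = Σ lx·mx = 0 + 1.817 + 0.793 + 0.648 + 0.215 = 3.473
R0 > 1, so the population is growing.

growing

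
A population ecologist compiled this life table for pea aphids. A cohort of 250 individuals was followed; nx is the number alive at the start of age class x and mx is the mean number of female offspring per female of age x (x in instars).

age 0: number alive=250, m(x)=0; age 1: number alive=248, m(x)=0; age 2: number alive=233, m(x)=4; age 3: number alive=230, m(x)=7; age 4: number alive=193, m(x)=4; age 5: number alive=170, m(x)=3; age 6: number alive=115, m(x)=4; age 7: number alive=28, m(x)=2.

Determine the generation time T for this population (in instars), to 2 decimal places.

lx = nx/n0 = nx/250: 1, 0.992, 0.932, 0.92, 0.772, 0.68, 0.46, 0.112
lx·mx: 0, 0, 3.728, 6.44, 3.088, 2.04, 1.84, 0.224 → R0 = 17.36
x·lx·mx: 0, 0, 7.456, 19.32, 12.352, 10.2, 11.04, 1.568 → Σ = 61.936
T = 61.936 / 17.36 = 3.567742… → 3.57

3.57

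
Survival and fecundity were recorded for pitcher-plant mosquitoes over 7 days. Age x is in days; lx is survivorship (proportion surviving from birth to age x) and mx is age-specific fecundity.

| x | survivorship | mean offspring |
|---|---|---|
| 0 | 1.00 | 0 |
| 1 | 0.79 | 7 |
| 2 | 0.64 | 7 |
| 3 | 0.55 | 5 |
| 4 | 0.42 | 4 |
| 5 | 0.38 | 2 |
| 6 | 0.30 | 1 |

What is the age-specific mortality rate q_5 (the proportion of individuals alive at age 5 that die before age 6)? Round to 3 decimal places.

q_5 = (l_5 − l_6) / l_5 = (0.38 − 0.3) / 0.38
     = 0.08 / 0.38 = 0.210526… → 0.211

0.211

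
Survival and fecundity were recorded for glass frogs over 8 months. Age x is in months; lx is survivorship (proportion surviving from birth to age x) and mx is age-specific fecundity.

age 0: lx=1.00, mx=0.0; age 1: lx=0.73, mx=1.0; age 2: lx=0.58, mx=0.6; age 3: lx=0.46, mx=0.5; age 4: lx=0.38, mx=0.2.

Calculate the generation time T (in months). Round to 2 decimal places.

lx·mx: 0, 0.73, 0.348, 0.23, 0.076 → R0 = 1.384
x·lx·mx: 0, 0.73, 0.696, 0.69, 0.304 → Σ = 2.42
T = 2.42 / 1.384 = 1.748555… → 1.75

1.75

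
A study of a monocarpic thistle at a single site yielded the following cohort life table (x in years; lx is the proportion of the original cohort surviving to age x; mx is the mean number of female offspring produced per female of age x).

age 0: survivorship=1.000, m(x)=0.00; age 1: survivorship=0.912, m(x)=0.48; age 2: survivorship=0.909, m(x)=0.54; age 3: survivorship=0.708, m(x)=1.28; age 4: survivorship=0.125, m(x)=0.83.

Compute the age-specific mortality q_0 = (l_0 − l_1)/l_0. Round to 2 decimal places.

0.09

q_0 = (l_0 − l_1) / l_0 = (1 − 0.912) / 1
     = 0.088 / 1 = 0.088 → 0.09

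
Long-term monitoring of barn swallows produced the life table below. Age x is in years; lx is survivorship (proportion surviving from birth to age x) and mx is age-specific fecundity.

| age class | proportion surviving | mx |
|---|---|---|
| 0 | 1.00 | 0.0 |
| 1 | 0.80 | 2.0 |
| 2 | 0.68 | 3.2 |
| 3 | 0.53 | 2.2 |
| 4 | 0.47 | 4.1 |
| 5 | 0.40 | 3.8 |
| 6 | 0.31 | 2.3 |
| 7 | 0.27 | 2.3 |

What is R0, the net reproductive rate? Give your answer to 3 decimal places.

9.723

lx·mx by age: 0, 1.6, 2.176, 1.166, 1.927, 1.52, 0.713, 0.621
R0 = Σ lx·mx = 9.723 → 9.723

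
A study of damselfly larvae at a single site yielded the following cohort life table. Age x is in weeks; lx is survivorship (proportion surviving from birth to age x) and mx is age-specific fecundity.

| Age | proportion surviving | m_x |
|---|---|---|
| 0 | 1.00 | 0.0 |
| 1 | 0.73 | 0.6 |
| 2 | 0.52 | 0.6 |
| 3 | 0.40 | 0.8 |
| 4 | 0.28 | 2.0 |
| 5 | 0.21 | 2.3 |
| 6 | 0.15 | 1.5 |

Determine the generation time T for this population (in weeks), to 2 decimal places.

lx·mx: 0, 0.438, 0.312, 0.32, 0.56, 0.483, 0.225 → R0 = 2.338
x·lx·mx: 0, 0.438, 0.624, 0.96, 2.24, 2.415, 1.35 → Σ = 8.027
T = 8.027 / 2.338 = 3.433276… → 3.43

3.43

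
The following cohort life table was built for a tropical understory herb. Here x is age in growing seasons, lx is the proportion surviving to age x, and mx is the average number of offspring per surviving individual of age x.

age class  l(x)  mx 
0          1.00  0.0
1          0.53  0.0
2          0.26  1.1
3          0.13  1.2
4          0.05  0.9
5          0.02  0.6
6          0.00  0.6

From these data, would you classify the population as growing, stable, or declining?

R0 = Σ lx·mx = 0 + 0 + 0.286 + 0.156 + 0.045 + 0.012 + 0 = 0.499
R0 < 1, so the population is declining.

declining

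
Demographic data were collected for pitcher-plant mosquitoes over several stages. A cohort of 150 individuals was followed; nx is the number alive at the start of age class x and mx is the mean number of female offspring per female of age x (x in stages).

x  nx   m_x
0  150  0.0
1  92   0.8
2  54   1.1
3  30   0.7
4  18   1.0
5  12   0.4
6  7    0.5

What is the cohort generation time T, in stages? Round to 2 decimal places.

2.07

lx = nx/n0 = nx/150: 1, 0.61333…, 0.36, 0.2, 0.12, 0.08, 0.04667…
lx·mx: 0, 0.490667…, 0.396, 0.14, 0.12, 0.032, 0.023333… → R0 = 1.202…
x·lx·mx: 0, 0.490667…, 0.792, 0.42, 0.48, 0.16, 0.14… → Σ = 2.482667…
T = 2.482667… / 1.202… = 2.065446… → 2.07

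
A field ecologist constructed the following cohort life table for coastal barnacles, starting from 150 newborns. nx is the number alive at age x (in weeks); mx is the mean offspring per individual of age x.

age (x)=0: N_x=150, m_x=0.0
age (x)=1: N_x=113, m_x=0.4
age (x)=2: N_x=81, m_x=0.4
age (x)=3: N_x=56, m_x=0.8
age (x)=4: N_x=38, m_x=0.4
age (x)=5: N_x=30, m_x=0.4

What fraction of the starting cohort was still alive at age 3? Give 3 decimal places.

0.373

l_3 = n_3/n_0 = 56/150 = 0.373333… → 0.373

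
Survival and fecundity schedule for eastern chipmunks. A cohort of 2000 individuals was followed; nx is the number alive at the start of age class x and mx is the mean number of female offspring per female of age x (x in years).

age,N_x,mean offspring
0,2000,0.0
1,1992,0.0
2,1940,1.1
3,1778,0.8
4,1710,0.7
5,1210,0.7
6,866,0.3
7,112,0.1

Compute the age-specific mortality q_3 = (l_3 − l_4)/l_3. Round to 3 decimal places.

0.038

lx = nx/n0 = nx/2000: 1, 0.996, 0.97, 0.889, 0.855, 0.605, 0.433, 0.056
q_3 = (l_3 − l_4) / l_3 = (0.889 − 0.855) / 0.889
     = 0.034 / 0.889 = 0.038245… → 0.038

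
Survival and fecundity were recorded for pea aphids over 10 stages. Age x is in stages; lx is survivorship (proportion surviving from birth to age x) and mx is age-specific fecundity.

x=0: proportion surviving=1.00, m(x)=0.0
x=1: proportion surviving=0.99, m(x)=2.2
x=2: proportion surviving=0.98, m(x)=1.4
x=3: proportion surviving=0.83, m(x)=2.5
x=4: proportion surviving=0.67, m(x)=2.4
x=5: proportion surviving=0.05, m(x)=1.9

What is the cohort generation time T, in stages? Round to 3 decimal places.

2.464

lx·mx: 0, 2.178, 1.372, 2.075, 1.608, 0.095 → R0 = 7.328
x·lx·mx: 0, 2.178, 2.744, 6.225, 6.432, 0.475 → Σ = 18.054
T = 18.054 / 7.328 = 2.463701… → 2.464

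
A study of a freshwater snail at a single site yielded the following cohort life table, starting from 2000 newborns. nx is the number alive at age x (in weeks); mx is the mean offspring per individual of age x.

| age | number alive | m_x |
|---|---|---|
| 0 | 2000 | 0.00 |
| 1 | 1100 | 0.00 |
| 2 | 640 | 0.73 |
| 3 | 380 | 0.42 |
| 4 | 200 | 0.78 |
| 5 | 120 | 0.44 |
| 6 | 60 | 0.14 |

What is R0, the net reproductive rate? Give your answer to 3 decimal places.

0.422

lx = nx/n0 = nx/2000: 1, 0.55, 0.32, 0.19, 0.1, 0.06, 0.03
lx·mx by age: 0, 0, 0.2336, 0.0798, 0.078, 0.0264, 0.0042
R0 = Σ lx·mx = 0.422 → 0.422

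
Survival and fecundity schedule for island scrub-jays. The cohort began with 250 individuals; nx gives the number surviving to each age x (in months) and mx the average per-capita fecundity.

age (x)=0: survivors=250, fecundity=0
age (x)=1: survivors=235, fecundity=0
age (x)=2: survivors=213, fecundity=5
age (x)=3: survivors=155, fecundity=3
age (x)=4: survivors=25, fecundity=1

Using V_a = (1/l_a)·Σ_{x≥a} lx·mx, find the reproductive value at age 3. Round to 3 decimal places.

3.161

lx = nx/n0 = nx/250: 1, 0.94, 0.852, 0.62, 0.1
lx·mx for x ≥ 3: 1.86, 0.1 → sum = 1.96
V_3 = 1.96 / l_3 = 1.96 / 0.62 = 3.16129… → 3.161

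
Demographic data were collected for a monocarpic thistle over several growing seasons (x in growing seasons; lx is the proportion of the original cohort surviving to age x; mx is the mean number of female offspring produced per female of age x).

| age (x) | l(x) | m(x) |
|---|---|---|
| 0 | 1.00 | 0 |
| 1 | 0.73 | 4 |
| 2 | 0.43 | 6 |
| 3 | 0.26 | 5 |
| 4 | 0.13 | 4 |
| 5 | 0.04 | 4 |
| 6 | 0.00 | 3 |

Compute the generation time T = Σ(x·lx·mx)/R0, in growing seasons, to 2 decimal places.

1.99

lx·mx: 0, 2.92, 2.58, 1.3, 0.52, 0.16, 0 → R0 = 7.48
x·lx·mx: 0, 2.92, 5.16, 3.9, 2.08, 0.8, 0 → Σ = 14.86
T = 14.86 / 7.48 = 1.986631… → 1.99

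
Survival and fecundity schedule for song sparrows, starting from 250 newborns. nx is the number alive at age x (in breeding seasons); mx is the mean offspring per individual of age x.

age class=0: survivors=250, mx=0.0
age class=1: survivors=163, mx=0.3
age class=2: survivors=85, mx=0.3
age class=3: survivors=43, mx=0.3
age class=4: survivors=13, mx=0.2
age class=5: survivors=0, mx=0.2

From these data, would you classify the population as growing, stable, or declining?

declining

lx = nx/n0 = nx/250: 1, 0.652, 0.34, 0.172, 0.052, 0
R0 = Σ lx·mx = 0 + 0.1956 + 0.102 + 0.0516 + 0.0104 + 0 = 0.3596
R0 < 1, so the population is declining.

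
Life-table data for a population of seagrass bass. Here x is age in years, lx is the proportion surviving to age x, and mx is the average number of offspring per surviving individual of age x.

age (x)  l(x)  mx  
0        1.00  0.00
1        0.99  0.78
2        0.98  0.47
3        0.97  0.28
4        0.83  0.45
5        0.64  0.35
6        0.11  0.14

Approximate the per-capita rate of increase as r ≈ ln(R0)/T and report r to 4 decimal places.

0.3046

R0 = Σ lx·mx = 0 + 0.7722 + 0.4606 + 0.2716 + 0.3735 + 0.224 + 0.0154 = 2.1173
Σ x·lx·mx = 5.2146; T = 5.2146/2.1173 = 2.46285…
r ≈ ln(R0)/T = ln(2.1173)/2.46285… = 0.304582… → 0.3046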